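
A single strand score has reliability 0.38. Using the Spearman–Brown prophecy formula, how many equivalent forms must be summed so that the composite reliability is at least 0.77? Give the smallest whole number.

k ≥ ρ*(1−ρ₁)/(ρ₁(1−ρ*)) = 0.77·0.62 / (0.38·0.23) = 5.462.
Smallest integer k = 6.

6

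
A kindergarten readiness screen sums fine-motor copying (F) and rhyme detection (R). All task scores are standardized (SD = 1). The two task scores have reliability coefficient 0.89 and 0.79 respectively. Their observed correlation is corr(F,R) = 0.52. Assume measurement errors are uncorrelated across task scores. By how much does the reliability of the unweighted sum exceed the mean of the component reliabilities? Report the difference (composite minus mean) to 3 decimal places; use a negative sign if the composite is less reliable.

Var(sum) = 2 + 1.04 = 3.04; true-score variance = 1.68 + 1.04 = 2.72; composite reliability = 0.8947.
Mean component reliability = 0.8400.
Difference = 0.8947 − 0.8400 = 0.055.

0.055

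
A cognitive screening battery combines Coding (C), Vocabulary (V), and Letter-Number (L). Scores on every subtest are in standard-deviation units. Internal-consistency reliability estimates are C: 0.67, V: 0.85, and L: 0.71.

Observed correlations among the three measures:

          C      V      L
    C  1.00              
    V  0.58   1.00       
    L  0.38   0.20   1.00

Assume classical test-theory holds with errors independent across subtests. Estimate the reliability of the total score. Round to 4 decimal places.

0.8553

Var(C+V+L) = 3 + 2·[0.58 + 0.38 + 0.20] = 3 + 2.32 = 5.32.
With uncorrelated errors the cross-covariances are all true-score covariance, so they carry over unchanged; only the diagonal terms shrink to ρᵢσᵢ².
True-score variance = [0.67 + 0.85 + 0.71] + 2.32 = 2.23 + 2.32 = 4.55.
Reliability = 4.55 / 5.32 = 0.8553.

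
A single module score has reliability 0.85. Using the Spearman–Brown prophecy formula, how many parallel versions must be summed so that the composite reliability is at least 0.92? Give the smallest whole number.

k ≥ ρ*(1−ρ₁)/(ρ₁(1−ρ*)) = 0.92·0.15 / (0.85·0.08) = 2.029.
Smallest integer k = 3.

3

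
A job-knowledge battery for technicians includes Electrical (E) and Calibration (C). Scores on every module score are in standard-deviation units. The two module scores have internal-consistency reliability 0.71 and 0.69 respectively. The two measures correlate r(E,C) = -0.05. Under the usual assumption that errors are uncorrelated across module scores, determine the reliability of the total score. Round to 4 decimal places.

0.6842

Var(E+C) = 2 + 2·[(-0.05)] = 2 − 0.1 = 1.9.
Under uncorrelated errors the observed covariances equal the true-score covariances, so only the own-variance terms attenuate.
True-score variance = [0.71 + 0.69] − 0.1 = 1.4 − 0.1 = 1.3.
Reliability = 1.3 / 1.9 = 0.6842.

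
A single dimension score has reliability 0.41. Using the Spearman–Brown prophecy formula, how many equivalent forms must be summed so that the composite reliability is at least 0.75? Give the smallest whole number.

k ≥ ρ*(1−ρ₁)/(ρ₁(1−ρ*)) = 0.75·0.59 / (0.41·0.25) = 4.317.
Smallest integer k = 5.

5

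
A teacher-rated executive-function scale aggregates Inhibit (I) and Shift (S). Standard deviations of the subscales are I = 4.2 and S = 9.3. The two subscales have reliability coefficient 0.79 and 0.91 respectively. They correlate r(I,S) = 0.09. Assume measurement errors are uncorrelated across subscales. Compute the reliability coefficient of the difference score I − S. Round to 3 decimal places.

Var(I−S) = 4.2² + 9.3² − 2·4.2·9.3·0.09 = 104.13 − 7.0308 = 97.0992.
Under uncorrelated errors the observed covariances equal the true-score covariances, so only the own-variance terms attenuate.
True-score variance = [4.2²·0.79 + 9.3²·0.91] − 7.0308 = 92.6415 − 7.0308 = 85.6107.
Reliability = 85.6107 / 97.0992 = 0.882.

0.882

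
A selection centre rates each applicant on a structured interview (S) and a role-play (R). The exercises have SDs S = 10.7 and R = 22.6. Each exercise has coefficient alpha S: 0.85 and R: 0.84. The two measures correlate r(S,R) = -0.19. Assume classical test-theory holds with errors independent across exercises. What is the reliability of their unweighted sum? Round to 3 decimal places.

0.815

Var(S+R) = 10.7² + 22.6² + 2·[10.7·22.6·(-0.19)] = 625.25 − 91.8916 = 533.358.
With uncorrelated errors the cross-covariances are all true-score covariance, so they carry over unchanged; only the diagonal terms shrink to ρᵢσᵢ².
True-score variance = [10.7²·0.85 + 22.6²·0.84] − 91.8916 = 526.355 − 91.8916 = 434.463.
Reliability = 434.463 / 533.358 = 0.815.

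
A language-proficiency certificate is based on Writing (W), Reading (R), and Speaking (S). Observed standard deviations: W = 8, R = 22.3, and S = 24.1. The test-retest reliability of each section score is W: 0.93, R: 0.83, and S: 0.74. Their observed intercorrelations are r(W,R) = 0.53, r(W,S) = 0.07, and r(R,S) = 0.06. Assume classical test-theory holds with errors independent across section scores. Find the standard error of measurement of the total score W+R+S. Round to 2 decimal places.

Var(total) = 1142.1 + 280.588 = 1422.69.
True-score variance = 902.07 + 280.588 = 1182.66, so reliability = 0.8313.
Error variance = 1422.69 − 1182.66 = 240.03; SEM = √240.03 = 15.49.

15.49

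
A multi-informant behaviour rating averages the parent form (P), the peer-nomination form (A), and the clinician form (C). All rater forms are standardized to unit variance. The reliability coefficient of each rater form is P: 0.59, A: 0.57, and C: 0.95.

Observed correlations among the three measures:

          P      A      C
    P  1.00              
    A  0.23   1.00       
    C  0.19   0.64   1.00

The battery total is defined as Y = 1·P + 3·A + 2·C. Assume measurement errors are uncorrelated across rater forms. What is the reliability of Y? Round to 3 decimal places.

Var(Y) = 1 + 3² + 2² + 2·[3·0.23 + 2·0.19 + 6·0.64] = 14 + 9.82 = 23.82.
Under uncorrelated errors the observed covariances equal the true-score covariances, so only the own-variance terms attenuate.
True-score variance = [0.59 + 3²·0.57 + 2²·0.95] + 9.82 = 9.52 + 9.82 = 19.34.
Reliability = 19.34 / 23.82 = 0.812.

0.812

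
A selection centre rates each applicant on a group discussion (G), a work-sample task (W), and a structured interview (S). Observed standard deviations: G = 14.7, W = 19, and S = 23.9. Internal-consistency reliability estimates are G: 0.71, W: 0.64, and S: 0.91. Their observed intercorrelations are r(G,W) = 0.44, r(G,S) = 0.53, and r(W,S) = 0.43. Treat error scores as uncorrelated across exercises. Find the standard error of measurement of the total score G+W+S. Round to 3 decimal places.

Var(total) = 1148.3 + 1008.72 = 2157.02.
True-score variance = 904.265 + 1008.72 = 1912.98, so reliability = 0.8869.
Error variance = 2157.02 − 1912.98 = 244.035; SEM = √244.035 = 15.622.

15.622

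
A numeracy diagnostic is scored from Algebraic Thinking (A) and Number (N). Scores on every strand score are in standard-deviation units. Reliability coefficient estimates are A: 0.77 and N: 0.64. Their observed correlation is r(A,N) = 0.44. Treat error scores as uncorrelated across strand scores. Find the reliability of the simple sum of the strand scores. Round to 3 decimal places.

0.795

Var(A+N) = 2 + 2·[0.44] = 2 + 0.88 = 2.88.
Because errors are independent across components, Cov(Tᵢ,Tⱼ) = Cov(Xᵢ,Xⱼ); the off-diagonal part of the true-score variance is the same as above.
True-score variance = [0.77 + 0.64] + 0.88 = 1.41 + 0.88 = 2.29.
Reliability = 2.29 / 2.88 = 0.795.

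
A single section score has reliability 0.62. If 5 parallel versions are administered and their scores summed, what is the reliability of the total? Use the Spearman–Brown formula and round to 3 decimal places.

ρ_k = kρ / (1 + (k−1)ρ) = 5·0.62 / (1 + 4·0.62) = 3.100 / 3.480 = 0.891.

0.891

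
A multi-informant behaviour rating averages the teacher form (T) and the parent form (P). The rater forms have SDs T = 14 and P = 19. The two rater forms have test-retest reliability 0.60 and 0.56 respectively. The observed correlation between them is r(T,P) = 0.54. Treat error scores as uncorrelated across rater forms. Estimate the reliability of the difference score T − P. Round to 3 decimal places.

Var(T−P) = 14² + 19² − 2·14·19·0.54 = 557 − 287.28 = 269.72.
With uncorrelated errors the cross-covariances are all true-score covariance, so they carry over unchanged; only the diagonal terms shrink to ρᵢσᵢ².
True-score variance = [14²·0.60 + 19²·0.56] − 287.28 = 319.76 − 287.28 = 32.48.
Reliability = 32.48 / 269.72 = 0.120.

0.120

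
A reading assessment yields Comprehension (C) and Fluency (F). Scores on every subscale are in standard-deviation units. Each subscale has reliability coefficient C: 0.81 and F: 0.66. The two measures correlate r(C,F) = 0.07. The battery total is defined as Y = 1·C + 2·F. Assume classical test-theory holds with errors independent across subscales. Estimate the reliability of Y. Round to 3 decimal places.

0.706

Var(Y) = 1 + 2² + 2·[2·0.07] = 5 + 0.28 = 5.28.
With uncorrelated errors the cross-covariances are all true-score covariance, so they carry over unchanged; only the diagonal terms shrink to ρᵢσᵢ².
True-score variance = [0.81 + 2²·0.66] + 0.28 = 3.45 + 0.28 = 3.73.
Reliability = 3.73 / 5.28 = 0.706.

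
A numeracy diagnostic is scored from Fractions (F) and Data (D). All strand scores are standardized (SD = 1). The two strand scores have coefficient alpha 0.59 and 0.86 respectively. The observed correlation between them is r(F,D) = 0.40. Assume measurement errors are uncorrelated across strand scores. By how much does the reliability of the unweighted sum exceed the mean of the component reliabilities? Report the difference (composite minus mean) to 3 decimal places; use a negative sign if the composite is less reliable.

0.079

Var(sum) = 2 + 0.8 = 2.8; true-score variance = 1.45 + 0.8 = 2.25; composite reliability = 0.8036.
Mean component reliability = 0.7250.
Difference = 0.8036 − 0.7250 = 0.079.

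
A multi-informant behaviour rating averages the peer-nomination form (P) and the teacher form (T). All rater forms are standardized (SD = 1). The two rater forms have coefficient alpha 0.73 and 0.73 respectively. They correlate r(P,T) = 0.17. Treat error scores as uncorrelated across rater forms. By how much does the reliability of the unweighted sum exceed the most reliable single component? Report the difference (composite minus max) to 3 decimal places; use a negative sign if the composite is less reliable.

0.039

Var(sum) = 2 + 0.34 = 2.34; true-score variance = 1.46 + 0.34 = 1.8; composite reliability = 0.7692.
Max component reliability = 0.7300.
Difference = 0.7692 − 0.7300 = 0.039.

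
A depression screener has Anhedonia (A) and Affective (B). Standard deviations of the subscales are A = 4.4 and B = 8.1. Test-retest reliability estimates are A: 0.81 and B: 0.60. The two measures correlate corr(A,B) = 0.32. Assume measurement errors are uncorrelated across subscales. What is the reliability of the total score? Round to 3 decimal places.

Var(A+B) = 4.4² + 8.1² + 2·[4.4·8.1·0.32] = 84.97 + 22.8096 = 107.78.
Because errors are independent across components, Cov(Tᵢ,Tⱼ) = Cov(Xᵢ,Xⱼ); the off-diagonal part of the true-score variance is the same as above.
True-score variance = [4.4²·0.81 + 8.1²·0.60] + 22.8096 = 55.0476 + 22.8096 = 77.8572.
Reliability = 77.8572 / 107.78 = 0.722.

0.722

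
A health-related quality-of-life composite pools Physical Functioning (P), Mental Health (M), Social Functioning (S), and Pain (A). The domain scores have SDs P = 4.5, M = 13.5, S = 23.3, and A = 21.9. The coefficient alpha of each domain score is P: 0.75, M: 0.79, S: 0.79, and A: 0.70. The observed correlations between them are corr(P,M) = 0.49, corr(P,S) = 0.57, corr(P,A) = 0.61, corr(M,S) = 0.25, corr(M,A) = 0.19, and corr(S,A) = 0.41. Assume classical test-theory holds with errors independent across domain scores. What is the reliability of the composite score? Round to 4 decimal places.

0.8638

Var(P+M+S+A) = 4.5² + 13.5² + 23.3² + 21.9² + 2·[4.5·13.5·0.49 + 4.5·23.3·0.57 + 4.5·21.9·0.61 + 13.5·23.3·0.25 + 13.5·21.9·0.19 + 23.3·21.9·0.41] = 1225 + 987.338 = 2212.34.
Under uncorrelated errors the observed covariances equal the true-score covariances, so only the own-variance terms attenuate.
True-score variance = [4.5²·0.75 + 13.5²·0.79 + 23.3²·0.79 + 21.9²·0.70] + 987.338 = 923.775 + 987.338 = 1911.11.
Reliability = 1911.11 / 2212.34 = 0.8638.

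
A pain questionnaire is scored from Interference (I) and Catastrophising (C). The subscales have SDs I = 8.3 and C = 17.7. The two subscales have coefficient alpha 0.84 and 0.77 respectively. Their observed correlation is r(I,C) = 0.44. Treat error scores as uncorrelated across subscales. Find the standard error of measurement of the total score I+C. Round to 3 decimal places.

9.115

Var(total) = 382.18 + 129.281 = 511.461.
True-score variance = 299.101 + 129.281 = 428.382, so reliability = 0.8376.
Error variance = 511.461 − 428.382 = 83.0791; SEM = √83.0791 = 9.115.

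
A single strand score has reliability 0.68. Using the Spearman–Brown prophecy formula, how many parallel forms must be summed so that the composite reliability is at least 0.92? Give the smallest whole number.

6

k ≥ ρ*(1−ρ₁)/(ρ₁(1−ρ*)) = 0.92·0.32 / (0.68·0.08) = 5.412.
Smallest integer k = 6.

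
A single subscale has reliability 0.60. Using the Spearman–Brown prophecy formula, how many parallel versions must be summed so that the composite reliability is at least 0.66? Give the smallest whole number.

2

k ≥ ρ*(1−ρ₁)/(ρ₁(1−ρ*)) = 0.66·0.40 / (0.60·0.34) = 1.294.
Smallest integer k = 2.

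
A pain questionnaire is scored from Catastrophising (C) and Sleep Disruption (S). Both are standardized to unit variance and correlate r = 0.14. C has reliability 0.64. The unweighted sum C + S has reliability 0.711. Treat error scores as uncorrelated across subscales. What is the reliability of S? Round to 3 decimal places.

Var(C+S) = 2 + 2·0.14 = 2.280.
True-score variance = ρ_C + ρ_S + 2·0.14, so 0.711 = (0.64 + ρ_S + 0.28) / 2.280.
ρ_S = 0.711·2.280 − 0.64 − 0.28 = 0.701.

0.701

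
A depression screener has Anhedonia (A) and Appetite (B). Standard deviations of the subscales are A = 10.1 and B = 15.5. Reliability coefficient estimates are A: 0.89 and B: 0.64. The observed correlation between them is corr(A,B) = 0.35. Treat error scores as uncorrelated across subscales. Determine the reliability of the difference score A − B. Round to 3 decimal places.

0.580

Var(A−B) = 10.1² + 15.5² − 2·10.1·15.5·0.35 = 342.26 − 109.585 = 232.675.
Because errors are independent across components, Cov(Tᵢ,Tⱼ) = Cov(Xᵢ,Xⱼ); the off-diagonal part of the true-score variance is the same as above.
True-score variance = [10.1²·0.89 + 15.5²·0.64] − 109.585 = 244.549 − 109.585 = 134.964.
Reliability = 134.964 / 232.675 = 0.580.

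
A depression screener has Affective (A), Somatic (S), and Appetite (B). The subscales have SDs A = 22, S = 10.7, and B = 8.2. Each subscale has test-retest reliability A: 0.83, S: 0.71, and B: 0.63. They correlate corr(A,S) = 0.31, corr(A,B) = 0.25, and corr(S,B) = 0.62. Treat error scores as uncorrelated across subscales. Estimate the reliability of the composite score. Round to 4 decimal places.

0.8611

Var(A+S+B) = 22² + 10.7² + 8.2² + 2·[22·10.7·0.31 + 22·8.2·0.25 + 10.7·8.2·0.62] = 665.73 + 344.946 = 1010.68.
Under uncorrelated errors the observed covariances equal the true-score covariances, so only the own-variance terms attenuate.
True-score variance = [22²·0.83 + 10.7²·0.71 + 8.2²·0.63] + 344.946 = 525.369 + 344.946 = 870.315.
Reliability = 870.315 / 1010.68 = 0.8611.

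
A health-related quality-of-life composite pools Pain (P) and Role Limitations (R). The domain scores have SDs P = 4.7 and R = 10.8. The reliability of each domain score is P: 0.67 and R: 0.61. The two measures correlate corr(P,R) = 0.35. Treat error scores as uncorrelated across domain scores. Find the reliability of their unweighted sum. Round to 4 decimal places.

0.6971

Var(P+R) = 4.7² + 10.8² + 2·[4.7·10.8·0.35] = 138.73 + 35.532 = 174.262.
Because errors are independent across components, Cov(Tᵢ,Tⱼ) = Cov(Xᵢ,Xⱼ); the off-diagonal part of the true-score variance is the same as above.
True-score variance = [4.7²·0.67 + 10.8²·0.61] + 35.532 = 85.9507 + 35.532 = 121.483.
Reliability = 121.483 / 174.262 = 0.6971.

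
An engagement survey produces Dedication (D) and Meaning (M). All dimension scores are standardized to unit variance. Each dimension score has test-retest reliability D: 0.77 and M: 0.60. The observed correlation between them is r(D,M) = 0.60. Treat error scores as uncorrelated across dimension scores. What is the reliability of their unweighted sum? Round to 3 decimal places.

0.803

Var(D+M) = 2 + 2·[0.60] = 2 + 1.2 = 3.2.
With uncorrelated errors the cross-covariances are all true-score covariance, so they carry over unchanged; only the diagonal terms shrink to ρᵢσᵢ².
True-score variance = [0.77 + 0.60] + 1.2 = 1.37 + 1.2 = 2.57.
Reliability = 2.57 / 3.2 = 0.803.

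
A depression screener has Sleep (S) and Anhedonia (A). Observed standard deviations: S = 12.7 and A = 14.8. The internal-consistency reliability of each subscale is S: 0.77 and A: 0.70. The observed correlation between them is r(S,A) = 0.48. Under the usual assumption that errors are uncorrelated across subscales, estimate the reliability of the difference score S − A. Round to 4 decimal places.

0.4857

Var(S−A) = 12.7² + 14.8² − 2·12.7·14.8·0.48 = 380.33 − 180.442 = 199.888.
Under uncorrelated errors the observed covariances equal the true-score covariances, so only the own-variance terms attenuate.
True-score variance = [12.7²·0.77 + 14.8²·0.70] − 180.442 = 277.521 − 180.442 = 97.0797.
Reliability = 97.0797 / 199.888 = 0.4857.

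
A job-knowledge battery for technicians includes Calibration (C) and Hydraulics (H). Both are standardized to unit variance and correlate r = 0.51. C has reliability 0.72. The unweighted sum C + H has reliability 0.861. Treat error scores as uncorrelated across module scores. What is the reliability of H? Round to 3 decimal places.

Var(C+H) = 2 + 2·0.51 = 3.020.
True-score variance = ρ_C + ρ_H + 2·0.51, so 0.861 = (0.72 + ρ_H + 1.02) / 3.020.
ρ_H = 0.861·3.020 − 0.72 − 1.02 = 0.860.

0.860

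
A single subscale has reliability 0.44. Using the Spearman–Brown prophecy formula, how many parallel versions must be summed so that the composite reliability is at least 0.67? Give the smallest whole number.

k ≥ ρ*(1−ρ₁)/(ρ₁(1−ρ*)) = 0.67·0.56 / (0.44·0.33) = 2.584.
Smallest integer k = 3.

3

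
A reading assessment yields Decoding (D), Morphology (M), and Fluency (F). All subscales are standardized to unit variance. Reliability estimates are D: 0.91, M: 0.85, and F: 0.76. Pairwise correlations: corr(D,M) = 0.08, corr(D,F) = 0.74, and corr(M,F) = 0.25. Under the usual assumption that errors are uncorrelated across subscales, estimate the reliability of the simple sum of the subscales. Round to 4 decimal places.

0.9066

Var(D+M+F) = 3 + 2·[0.08 + 0.74 + 0.25] = 3 + 2.14 = 5.14.
Because errors are independent across components, Cov(Tᵢ,Tⱼ) = Cov(Xᵢ,Xⱼ); the off-diagonal part of the true-score variance is the same as above.
True-score variance = [0.91 + 0.85 + 0.76] + 2.14 = 2.52 + 2.14 = 4.66.
Reliability = 4.66 / 5.14 = 0.9066.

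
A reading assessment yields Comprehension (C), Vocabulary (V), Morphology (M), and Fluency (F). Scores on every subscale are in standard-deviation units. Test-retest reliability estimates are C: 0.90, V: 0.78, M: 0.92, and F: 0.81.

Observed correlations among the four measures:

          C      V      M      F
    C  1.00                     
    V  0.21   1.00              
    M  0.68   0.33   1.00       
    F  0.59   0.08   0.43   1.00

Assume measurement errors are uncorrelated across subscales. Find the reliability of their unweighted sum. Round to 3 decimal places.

0.932

Var(C+V+M+F) = 4 + 2·[0.21 + 0.68 + 0.59 + 0.33 + 0.08 + 0.43] = 4 + 4.64 = 8.64.
Because errors are independent across components, Cov(Tᵢ,Tⱼ) = Cov(Xᵢ,Xⱼ); the off-diagonal part of the true-score variance is the same as above.
True-score variance = [0.90 + 0.78 + 0.92 + 0.81] + 4.64 = 3.41 + 4.64 = 8.05.
Reliability = 8.05 / 8.64 = 0.932.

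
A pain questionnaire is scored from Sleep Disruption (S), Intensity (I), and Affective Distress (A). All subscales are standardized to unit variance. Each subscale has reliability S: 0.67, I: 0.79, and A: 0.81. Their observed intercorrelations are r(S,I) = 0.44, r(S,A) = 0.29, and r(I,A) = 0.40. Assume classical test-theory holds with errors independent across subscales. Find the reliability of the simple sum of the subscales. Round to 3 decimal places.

Var(S+I+A) = 3 + 2·[0.44 + 0.29 + 0.40] = 3 + 2.26 = 5.26.
With uncorrelated errors the cross-covariances are all true-score covariance, so they carry over unchanged; only the diagonal terms shrink to ρᵢσᵢ².
True-score variance = [0.67 + 0.79 + 0.81] + 2.26 = 2.27 + 2.26 = 4.53.
Reliability = 4.53 / 5.26 = 0.861.

0.861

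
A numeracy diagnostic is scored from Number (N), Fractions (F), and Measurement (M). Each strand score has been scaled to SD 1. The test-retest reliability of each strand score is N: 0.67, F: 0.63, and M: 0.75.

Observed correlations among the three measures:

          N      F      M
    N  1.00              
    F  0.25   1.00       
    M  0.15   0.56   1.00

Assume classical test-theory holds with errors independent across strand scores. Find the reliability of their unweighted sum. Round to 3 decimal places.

Var(N+F+M) = 3 + 2·[0.25 + 0.15 + 0.56] = 3 + 1.92 = 4.92.
Because errors are independent across components, Cov(Tᵢ,Tⱼ) = Cov(Xᵢ,Xⱼ); the off-diagonal part of the true-score variance is the same as above.
True-score variance = [0.67 + 0.63 + 0.75] + 1.92 = 2.05 + 1.92 = 3.97.
Reliability = 3.97 / 4.92 = 0.807.

0.807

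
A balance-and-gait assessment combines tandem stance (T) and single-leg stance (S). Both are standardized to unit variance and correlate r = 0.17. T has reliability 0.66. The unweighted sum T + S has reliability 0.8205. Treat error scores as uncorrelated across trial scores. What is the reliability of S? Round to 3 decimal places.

Var(T+S) = 2 + 2·0.17 = 2.340.
True-score variance = ρ_T + ρ_S + 2·0.17, so 0.8205 = (0.66 + ρ_S + 0.34) / 2.340.
ρ_S = 0.8205·2.340 − 0.66 − 0.34 = 0.920.

0.920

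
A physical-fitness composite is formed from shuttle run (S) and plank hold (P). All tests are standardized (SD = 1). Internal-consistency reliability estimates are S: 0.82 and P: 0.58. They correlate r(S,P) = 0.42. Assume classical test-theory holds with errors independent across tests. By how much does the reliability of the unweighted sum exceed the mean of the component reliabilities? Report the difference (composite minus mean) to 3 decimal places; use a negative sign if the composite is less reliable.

0.089

Var(sum) = 2 + 0.84 = 2.84; true-score variance = 1.4 + 0.84 = 2.24; composite reliability = 0.7887.
Mean component reliability = 0.7000.
Difference = 0.7887 − 0.7000 = 0.089.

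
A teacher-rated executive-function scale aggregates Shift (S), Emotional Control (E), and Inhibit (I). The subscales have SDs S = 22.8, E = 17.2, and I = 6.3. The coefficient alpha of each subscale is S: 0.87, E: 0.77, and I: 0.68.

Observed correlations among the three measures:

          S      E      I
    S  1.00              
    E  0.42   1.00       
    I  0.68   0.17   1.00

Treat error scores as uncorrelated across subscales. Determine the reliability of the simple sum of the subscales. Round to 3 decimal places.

0.895

Var(S+E+I) = 22.8² + 17.2² + 6.3² + 2·[22.8·17.2·0.42 + 22.8·6.3·0.68 + 17.2·6.3·0.17] = 855.37 + 561.607 = 1416.98.
With uncorrelated errors the cross-covariances are all true-score covariance, so they carry over unchanged; only the diagonal terms shrink to ρᵢσᵢ².
True-score variance = [22.8²·0.87 + 17.2²·0.77 + 6.3²·0.68] + 561.607 = 707.047 + 561.607 = 1268.65.
Reliability = 1268.65 / 1416.98 = 0.895.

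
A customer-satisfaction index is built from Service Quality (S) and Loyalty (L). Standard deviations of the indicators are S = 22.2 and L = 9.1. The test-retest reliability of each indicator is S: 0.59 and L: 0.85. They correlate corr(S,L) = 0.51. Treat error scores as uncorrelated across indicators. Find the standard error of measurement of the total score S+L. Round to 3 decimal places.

14.645

Var(total) = 575.65 + 206.06 = 781.71.
True-score variance = 361.164 + 206.06 = 567.224, so reliability = 0.7256.
Error variance = 781.71 − 567.224 = 214.486; SEM = √214.486 = 14.645.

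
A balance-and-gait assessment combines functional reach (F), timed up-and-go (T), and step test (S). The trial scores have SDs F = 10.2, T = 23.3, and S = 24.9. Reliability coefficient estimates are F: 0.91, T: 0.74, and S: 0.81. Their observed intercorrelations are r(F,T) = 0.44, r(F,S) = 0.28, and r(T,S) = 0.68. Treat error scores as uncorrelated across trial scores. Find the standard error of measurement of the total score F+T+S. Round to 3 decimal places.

16.380

Var(total) = 1266.94 + 1140.4 = 2407.34.
True-score variance = 998.623 + 1140.4 = 2139.02, so reliability = 0.8885.
Error variance = 2407.34 − 2139.02 = 268.317; SEM = √268.317 = 16.380.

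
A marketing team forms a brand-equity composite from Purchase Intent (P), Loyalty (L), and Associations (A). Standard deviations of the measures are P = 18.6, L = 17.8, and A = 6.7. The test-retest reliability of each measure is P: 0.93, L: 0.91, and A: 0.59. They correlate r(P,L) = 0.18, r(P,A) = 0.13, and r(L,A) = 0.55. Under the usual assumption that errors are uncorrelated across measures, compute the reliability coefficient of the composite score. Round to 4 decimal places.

Var(P+L+A) = 18.6² + 17.8² + 6.7² + 2·[18.6·17.8·0.18 + 18.6·6.7·0.13 + 17.8·6.7·0.55] = 707.69 + 282.776 = 990.466.
With uncorrelated errors the cross-covariances are all true-score covariance, so they carry over unchanged; only the diagonal terms shrink to ρᵢσᵢ².
True-score variance = [18.6²·0.93 + 17.8²·0.91 + 6.7²·0.59] + 282.776 = 636.552 + 282.776 = 919.328.
Reliability = 919.328 / 990.466 = 0.9282.

0.9282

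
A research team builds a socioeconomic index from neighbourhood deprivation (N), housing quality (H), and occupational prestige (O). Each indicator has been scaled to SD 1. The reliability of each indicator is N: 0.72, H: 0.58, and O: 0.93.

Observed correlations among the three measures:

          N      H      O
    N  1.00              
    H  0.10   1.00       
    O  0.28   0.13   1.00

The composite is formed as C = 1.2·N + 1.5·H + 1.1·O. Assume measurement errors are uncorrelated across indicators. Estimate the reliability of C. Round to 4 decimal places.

Var(C) = 1.2² + 1.5² + 1.1² + 2·[1.8·0.10 + 1.32·0.28 + 1.65·0.13] = 4.9 + 1.5282 = 6.4282.
Because errors are independent across components, Cov(Tᵢ,Tⱼ) = Cov(Xᵢ,Xⱼ); the off-diagonal part of the true-score variance is the same as above.
True-score variance = [1.2²·0.72 + 1.5²·0.58 + 1.1²·0.93] + 1.5282 = 3.4671 + 1.5282 = 4.9953.
Reliability = 4.9953 / 6.4282 = 0.7771.

0.7771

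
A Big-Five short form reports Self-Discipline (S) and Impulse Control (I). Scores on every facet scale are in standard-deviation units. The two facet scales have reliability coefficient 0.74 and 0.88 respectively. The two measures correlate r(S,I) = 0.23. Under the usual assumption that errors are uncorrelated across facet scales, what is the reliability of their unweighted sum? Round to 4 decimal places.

Var(S+I) = 2 + 2·[0.23] = 2 + 0.46 = 2.46.
With uncorrelated errors the cross-covariances are all true-score covariance, so they carry over unchanged; only the diagonal terms shrink to ρᵢσᵢ².
True-score variance = [0.74 + 0.88] + 0.46 = 1.62 + 0.46 = 2.08.
Reliability = 2.08 / 2.46 = 0.8455.

0.8455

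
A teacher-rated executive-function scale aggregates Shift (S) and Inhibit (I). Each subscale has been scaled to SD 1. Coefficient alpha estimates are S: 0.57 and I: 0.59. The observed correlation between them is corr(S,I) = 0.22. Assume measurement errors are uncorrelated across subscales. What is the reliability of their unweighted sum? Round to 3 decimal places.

0.656

Var(S+I) = 2 + 2·[0.22] = 2 + 0.44 = 2.44.
Under uncorrelated errors the observed covariances equal the true-score covariances, so only the own-variance terms attenuate.
True-score variance = [0.57 + 0.59] + 0.44 = 1.16 + 0.44 = 1.6.
Reliability = 1.6 / 2.44 = 0.656.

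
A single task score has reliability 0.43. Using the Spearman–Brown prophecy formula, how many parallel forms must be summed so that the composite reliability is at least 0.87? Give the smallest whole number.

k ≥ ρ*(1−ρ₁)/(ρ₁(1−ρ*)) = 0.87·0.57 / (0.43·0.13) = 8.871.
Smallest integer k = 9.

9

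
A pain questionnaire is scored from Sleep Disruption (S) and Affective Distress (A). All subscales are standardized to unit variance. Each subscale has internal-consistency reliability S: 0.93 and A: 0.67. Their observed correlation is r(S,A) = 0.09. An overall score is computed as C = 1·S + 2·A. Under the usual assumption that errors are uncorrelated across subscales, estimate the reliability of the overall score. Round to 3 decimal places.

0.741

Var(C) = 1 + 2² + 2·[2·0.09] = 5 + 0.36 = 5.36.
Under uncorrelated errors the observed covariances equal the true-score covariances, so only the own-variance terms attenuate.
True-score variance = [0.93 + 2²·0.67] + 0.36 = 3.61 + 0.36 = 3.97.
Reliability = 3.97 / 5.36 = 0.741.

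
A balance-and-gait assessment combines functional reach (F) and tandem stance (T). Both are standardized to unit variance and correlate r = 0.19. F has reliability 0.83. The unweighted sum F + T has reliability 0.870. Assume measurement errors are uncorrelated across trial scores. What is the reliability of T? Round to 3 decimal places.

0.861

Var(F+T) = 2 + 2·0.19 = 2.380.
True-score variance = ρ_F + ρ_T + 2·0.19, so 0.870 = (0.83 + ρ_T + 0.38) / 2.380.
ρ_T = 0.870·2.380 − 0.83 − 0.38 = 0.861.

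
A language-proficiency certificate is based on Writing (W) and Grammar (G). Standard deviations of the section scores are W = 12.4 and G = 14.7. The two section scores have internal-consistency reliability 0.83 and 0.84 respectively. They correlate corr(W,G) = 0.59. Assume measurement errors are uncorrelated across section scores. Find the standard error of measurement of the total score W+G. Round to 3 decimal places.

Var(total) = 369.85 + 215.09 = 584.94.
True-score variance = 309.136 + 215.09 = 524.227, so reliability = 0.8962.
Error variance = 584.94 − 524.227 = 60.7136; SEM = √60.7136 = 7.792.

7.792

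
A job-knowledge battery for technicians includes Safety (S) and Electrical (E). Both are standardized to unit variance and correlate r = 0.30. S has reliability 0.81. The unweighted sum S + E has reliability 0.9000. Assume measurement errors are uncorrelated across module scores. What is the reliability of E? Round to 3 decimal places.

0.930

Var(S+E) = 2 + 2·0.30 = 2.600.
True-score variance = ρ_S + ρ_E + 2·0.30, so 0.9000 = (0.81 + ρ_E + 0.60) / 2.600.
ρ_E = 0.9000·2.600 − 0.81 − 0.60 = 0.930.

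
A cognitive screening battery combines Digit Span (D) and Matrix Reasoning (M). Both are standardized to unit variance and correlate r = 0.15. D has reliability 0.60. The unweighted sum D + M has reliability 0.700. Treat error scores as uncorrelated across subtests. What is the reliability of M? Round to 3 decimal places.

0.710

Var(D+M) = 2 + 2·0.15 = 2.300.
True-score variance = ρ_D + ρ_M + 2·0.15, so 0.700 = (0.60 + ρ_M + 0.30) / 2.300.
ρ_M = 0.700·2.300 − 0.60 − 0.30 = 0.710.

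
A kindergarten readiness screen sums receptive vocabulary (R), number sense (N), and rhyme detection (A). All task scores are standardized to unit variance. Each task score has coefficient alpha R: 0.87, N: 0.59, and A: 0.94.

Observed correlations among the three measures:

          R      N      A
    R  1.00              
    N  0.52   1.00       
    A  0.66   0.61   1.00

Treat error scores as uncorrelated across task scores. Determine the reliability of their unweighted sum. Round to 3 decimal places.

0.909

Var(R+N+A) = 3 + 2·[0.52 + 0.66 + 0.61] = 3 + 3.58 = 6.58.
Under uncorrelated errors the observed covariances equal the true-score covariances, so only the own-variance terms attenuate.
True-score variance = [0.87 + 0.59 + 0.94] + 3.58 = 2.4 + 3.58 = 5.98.
Reliability = 5.98 / 6.58 = 0.909.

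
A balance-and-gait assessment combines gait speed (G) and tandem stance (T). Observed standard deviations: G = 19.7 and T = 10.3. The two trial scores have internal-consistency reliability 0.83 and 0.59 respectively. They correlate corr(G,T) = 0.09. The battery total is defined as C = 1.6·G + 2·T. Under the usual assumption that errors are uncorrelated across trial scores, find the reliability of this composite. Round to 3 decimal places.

Var(C) = 1.6²·19.7² + 2²·10.3² + 2·[3.2·19.7·10.3·0.09] = 1417.87 + 116.876 = 1534.75.
With uncorrelated errors the cross-covariances are all true-score covariance, so they carry over unchanged; only the diagonal terms shrink to ρᵢσᵢ².
True-score variance = [1.6²·19.7²·0.83 + 2²·10.3²·0.59] + 116.876 = 1074.99 + 116.876 = 1191.86.
Reliability = 1191.86 / 1534.75 = 0.777.

0.777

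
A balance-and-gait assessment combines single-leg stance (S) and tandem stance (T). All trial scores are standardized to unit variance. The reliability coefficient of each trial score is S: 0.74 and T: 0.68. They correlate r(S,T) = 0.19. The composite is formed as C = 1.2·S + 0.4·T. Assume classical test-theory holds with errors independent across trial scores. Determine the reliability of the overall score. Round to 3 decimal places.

Var(C) = 1.2² + 0.4² + 2·[0.48·0.19] = 1.6 + 0.1824 = 1.7824.
With uncorrelated errors the cross-covariances are all true-score covariance, so they carry over unchanged; only the diagonal terms shrink to ρᵢσᵢ².
True-score variance = [1.2²·0.74 + 0.4²·0.68] + 0.1824 = 1.1744 + 0.1824 = 1.3568.
Reliability = 1.3568 / 1.7824 = 0.761.

0.761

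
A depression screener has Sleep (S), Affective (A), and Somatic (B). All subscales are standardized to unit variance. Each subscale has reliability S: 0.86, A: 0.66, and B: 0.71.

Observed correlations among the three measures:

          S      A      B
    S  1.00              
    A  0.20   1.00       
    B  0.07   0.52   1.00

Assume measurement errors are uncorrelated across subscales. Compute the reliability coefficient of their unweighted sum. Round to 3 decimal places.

0.832

Var(S+A+B) = 3 + 2·[0.20 + 0.07 + 0.52] = 3 + 1.58 = 4.58.
With uncorrelated errors the cross-covariances are all true-score covariance, so they carry over unchanged; only the diagonal terms shrink to ρᵢσᵢ².
True-score variance = [0.86 + 0.66 + 0.71] + 1.58 = 2.23 + 1.58 = 3.81.
Reliability = 3.81 / 4.58 = 0.832.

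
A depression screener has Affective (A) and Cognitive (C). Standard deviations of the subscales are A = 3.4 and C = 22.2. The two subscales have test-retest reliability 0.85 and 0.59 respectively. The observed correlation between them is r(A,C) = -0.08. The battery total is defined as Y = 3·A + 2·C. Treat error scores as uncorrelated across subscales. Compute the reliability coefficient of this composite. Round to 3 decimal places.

Var(Y) = 3²·3.4² + 2²·22.2² + 2·[6·3.4·22.2·(-0.08)] = 2075.4 − 72.4608 = 2002.94.
Under uncorrelated errors the observed covariances equal the true-score covariances, so only the own-variance terms attenuate.
True-score variance = [3²·3.4²·0.85 + 2²·22.2²·0.59] − 72.4608 = 1251.54 − 72.4608 = 1179.08.
Reliability = 1179.08 / 2002.94 = 0.589.

0.589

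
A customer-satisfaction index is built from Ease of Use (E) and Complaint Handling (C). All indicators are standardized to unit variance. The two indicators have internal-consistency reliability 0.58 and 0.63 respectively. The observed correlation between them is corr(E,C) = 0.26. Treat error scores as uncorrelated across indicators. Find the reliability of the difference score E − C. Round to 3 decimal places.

0.466

Var(E−C) = 1 + 1 − 2·0.26 = 2 − 0.52 = 1.48.
Because errors are independent across components, Cov(Tᵢ,Tⱼ) = Cov(Xᵢ,Xⱼ); the off-diagonal part of the true-score variance is the same as above.
True-score variance = [0.58 + 0.63] − 0.52 = 1.21 − 0.52 = 0.69.
Reliability = 0.69 / 1.48 = 0.466.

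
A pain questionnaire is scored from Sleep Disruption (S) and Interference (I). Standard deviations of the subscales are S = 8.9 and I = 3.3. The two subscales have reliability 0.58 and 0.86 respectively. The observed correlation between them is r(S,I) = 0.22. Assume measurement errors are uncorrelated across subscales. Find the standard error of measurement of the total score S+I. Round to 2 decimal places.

Var(total) = 90.1 + 12.9228 = 103.023.
True-score variance = 55.3072 + 12.9228 = 68.23, so reliability = 0.6623.
Error variance = 103.023 − 68.23 = 34.7928; SEM = √34.7928 = 5.90.

5.90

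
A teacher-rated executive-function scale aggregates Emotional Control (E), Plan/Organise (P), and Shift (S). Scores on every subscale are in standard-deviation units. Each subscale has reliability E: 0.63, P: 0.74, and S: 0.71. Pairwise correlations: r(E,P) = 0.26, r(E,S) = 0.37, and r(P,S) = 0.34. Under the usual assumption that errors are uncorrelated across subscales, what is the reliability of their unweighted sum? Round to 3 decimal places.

0.814

Var(E+P+S) = 3 + 2·[0.26 + 0.37 + 0.34] = 3 + 1.94 = 4.94.
With uncorrelated errors the cross-covariances are all true-score covariance, so they carry over unchanged; only the diagonal terms shrink to ρᵢσᵢ².
True-score variance = [0.63 + 0.74 + 0.71] + 1.94 = 2.08 + 1.94 = 4.02.
Reliability = 4.02 / 4.94 = 0.814.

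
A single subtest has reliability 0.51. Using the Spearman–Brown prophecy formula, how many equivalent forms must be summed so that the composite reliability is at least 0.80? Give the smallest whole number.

k ≥ ρ*(1−ρ₁)/(ρ₁(1−ρ*)) = 0.80·0.49 / (0.51·0.20) = 3.843.
Smallest integer k = 4.

4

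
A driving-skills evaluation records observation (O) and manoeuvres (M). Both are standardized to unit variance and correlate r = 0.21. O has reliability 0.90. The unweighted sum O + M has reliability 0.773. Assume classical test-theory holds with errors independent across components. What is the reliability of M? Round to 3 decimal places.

0.551

Var(O+M) = 2 + 2·0.21 = 2.420.
True-score variance = ρ_O + ρ_M + 2·0.21, so 0.773 = (0.90 + ρ_M + 0.42) / 2.420.
ρ_M = 0.773·2.420 − 0.90 − 0.42 = 0.551.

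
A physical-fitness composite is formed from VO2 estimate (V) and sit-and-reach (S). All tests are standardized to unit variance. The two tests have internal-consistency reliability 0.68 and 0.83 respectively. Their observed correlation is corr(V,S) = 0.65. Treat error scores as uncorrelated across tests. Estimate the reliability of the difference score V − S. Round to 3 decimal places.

0.300

Var(V−S) = 1 + 1 − 2·0.65 = 2 − 1.3 = 0.7.
Because errors are independent across components, Cov(Tᵢ,Tⱼ) = Cov(Xᵢ,Xⱼ); the off-diagonal part of the true-score variance is the same as above.
True-score variance = [0.68 + 0.83] − 1.3 = 1.51 − 1.3 = 0.21.
Reliability = 0.21 / 0.7 = 0.300.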